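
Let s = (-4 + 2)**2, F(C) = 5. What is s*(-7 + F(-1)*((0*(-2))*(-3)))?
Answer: -28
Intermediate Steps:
s = 4 (s = (-2)**2 = 4)
s*(-7 + F(-1)*((0*(-2))*(-3))) = 4*(-7 + 5*((0*(-2))*(-3))) = 4*(-7 + 5*(0*(-3))) = 4*(-7 + 5*0) = 4*(-7 + 0) = 4*(-7) = -28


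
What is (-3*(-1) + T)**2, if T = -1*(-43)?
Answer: 2116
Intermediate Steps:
T = 43
(-3*(-1) + T)**2 = (-3*(-1) + 43)**2 = (3 + 43)**2 = 46**2 = 2116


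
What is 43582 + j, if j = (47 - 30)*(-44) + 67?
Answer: 42901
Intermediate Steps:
j = -681 (j = 17*(-44) + 67 = -748 + 67 = -681)
43582 + j = 43582 - 681 = 42901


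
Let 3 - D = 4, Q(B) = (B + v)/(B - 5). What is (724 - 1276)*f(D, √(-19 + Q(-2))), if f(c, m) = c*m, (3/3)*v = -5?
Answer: 1656*I*√2 ≈ 2341.9*I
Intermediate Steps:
v = -5
Q(B) = 1 (Q(B) = (B - 5)/(B - 5) = (-5 + B)/(-5 + B) = 1)
D = -1 (D = 3 - 1*4 = 3 - 4 = -1)
(724 - 1276)*f(D, √(-19 + Q(-2))) = (724 - 1276)*(-√(-19 + 1)) = -(-552)*√(-18) = -(-552)*3*I*√2 = -(-1656)*I*√2 = 1656*I*√2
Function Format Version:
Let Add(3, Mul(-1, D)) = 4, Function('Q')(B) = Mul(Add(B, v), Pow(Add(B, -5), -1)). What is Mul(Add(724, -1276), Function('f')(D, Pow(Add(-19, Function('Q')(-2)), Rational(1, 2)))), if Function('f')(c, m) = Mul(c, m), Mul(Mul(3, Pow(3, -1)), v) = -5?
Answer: Mul(1656, I, Pow(2, Rational(1, 2))) ≈ Mul(2341.9, I)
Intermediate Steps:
v = -5
Function('Q')(B) = 1 (Function('Q')(B) = Mul(Add(B, -5), Pow(Add(B, -5), -1)) = Mul(Add(-5, B), Pow(Add(-5, B), -1)) = 1)
D = -1 (D = Add(3, Mul(-1, 4)) = Add(3, -4) = -1)
Mul(Add(724, -1276), Function('f')(D, Pow(Add(-19, Function('Q')(-2)), Rational(1, 2)))) = Mul(Add(724, -1276), Mul(-1, Pow(Add(-19, 1), Rational(1, 2)))) = Mul(-552, Mul(-1, Pow(-18, Rational(1, 2)))) = Mul(-552, Mul(-1, Mul(3, I, Pow(2, Rational(1, 2))))) = Mul(-552, Mul(-3, I, Pow(2, Rational(1, 2)))) = Mul(1656, I, Pow(2, Rational(1, 2)))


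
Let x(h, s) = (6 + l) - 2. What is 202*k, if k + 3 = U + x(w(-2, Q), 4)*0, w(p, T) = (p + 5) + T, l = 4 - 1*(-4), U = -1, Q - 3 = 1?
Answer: -808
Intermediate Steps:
Q = 4 (Q = 3 + 1 = 4)
l = 8 (l = 4 + 4 = 8)
w(p, T) = 5 + T + p (w(p, T) = (5 + p) + T = 5 + T + p)
x(h, s) = 12 (x(h, s) = (6 + 8) - 2 = 14 - 2 = 12)
k = -4 (k = -3 + (-1 + 12*0) = -3 + (-1 + 0) = -3 - 1 = -4)
202*k = 202*(-4) = -808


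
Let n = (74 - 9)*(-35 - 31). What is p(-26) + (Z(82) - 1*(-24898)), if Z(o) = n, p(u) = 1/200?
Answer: 4121601/200 ≈ 20608.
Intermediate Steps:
p(u) = 1/200
n = -4290 (n = 65*(-66) = -4290)
Z(o) = -4290
p(-26) + (Z(82) - 1*(-24898)) = 1/200 + (-4290 - 1*(-24898)) = 1/200 + (-4290 + 24898) = 1/200 + 20608 = 4121601/200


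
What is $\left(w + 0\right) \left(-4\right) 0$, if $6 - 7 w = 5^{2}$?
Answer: $0$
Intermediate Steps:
$w = - \frac{19}{7}$ ($w = \frac{6}{7} - \frac{5^{2}}{7} = \frac{6}{7} - \frac{25}{7} = - \frac{19}{7} \approx -2.7143$)
$\left(w + 0\right) \left(-4\right) 0 = \left(- \frac{19}{7} + 0\right) \left(-4\right) 0 = \left(- \frac{19}{7}\right) \left(-4\right) 0 = \frac{76}{7} \cdot 0 = 0$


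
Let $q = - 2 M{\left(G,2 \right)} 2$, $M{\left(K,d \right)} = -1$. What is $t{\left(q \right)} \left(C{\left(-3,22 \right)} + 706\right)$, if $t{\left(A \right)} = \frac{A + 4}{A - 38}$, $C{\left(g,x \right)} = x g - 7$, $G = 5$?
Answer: $- \frac{2532}{17} \approx -148.94$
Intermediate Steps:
$q = 4$ ($q = \left(-2\right) \left(-1\right) 2 = 2 \cdot 2 = 4$)
$C{\left(g,x \right)} = -7 + g x$ ($C{\left(g,x \right)} = g x - 7 = -7 + g x$)
$t{\left(A \right)} = \frac{4 + A}{-38 + A}$
$t{\left(q \right)} \left(C{\left(-3,22 \right)} + 706\right) = \frac{4 + 4}{-38 + 4} \left(\left(-7 - 66\right) + 706\right) = \frac{1}{-34} \cdot 8 \left(\left(-7 - 66\right) + 706\right) = \left(- \frac{1}{34}\right) 8 \left(-73 + 706\right) = \left(- \frac{4}{17}\right) 633 = - \frac{2532}{17}$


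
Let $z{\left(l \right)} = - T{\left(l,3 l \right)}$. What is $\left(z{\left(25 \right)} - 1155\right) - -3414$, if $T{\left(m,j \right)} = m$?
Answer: $2234$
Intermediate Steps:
$z{\left(l \right)} = - l$
$\left(z{\left(25 \right)} - 1155\right) - -3414 = \left(\left(-1\right) 25 - 1155\right) - -3414 = \left(-25 - 1155\right) + 3414 = -1180 + 3414 = 2234$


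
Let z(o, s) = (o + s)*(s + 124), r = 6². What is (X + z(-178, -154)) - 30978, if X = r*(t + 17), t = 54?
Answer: -18462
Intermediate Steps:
r = 36
X = 2556 (X = 36*(54 + 17) = 36*71 = 2556)
z(o, s) = (124 + s)*(o + s) (z(o, s) = (o + s)*(124 + s) = (124 + s)*(o + s))
(X + z(-178, -154)) - 30978 = (2556 + ((-154)² + 124*(-178) + 124*(-154) - 178*(-154))) - 30978 = (2556 + (23716 - 22072 - 19096 + 27412)) - 30978 = (2556 + 9960) - 30978 = 12516 - 30978 = -18462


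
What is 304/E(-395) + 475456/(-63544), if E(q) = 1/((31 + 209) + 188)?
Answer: 1033420184/7943 ≈ 1.3010e+5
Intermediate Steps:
E(q) = 1/428 (E(q) = 1/(240 + 188) = 1/428)
304/E(-395) + 475456/(-63544) = 304/(1/428) + 475456/(-63544) = 304*428 + 475456*(-1/63544) = 130112 - 59432/7943 = 1033420184/7943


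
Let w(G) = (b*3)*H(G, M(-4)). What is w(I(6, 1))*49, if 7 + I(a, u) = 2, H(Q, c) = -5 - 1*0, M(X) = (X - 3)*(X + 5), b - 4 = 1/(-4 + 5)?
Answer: -3675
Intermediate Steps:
b = 5 (b = 4 + 1/(-4 + 5) = 4 + 1/1 = 4 + 1 = 5)
M(X) = (-3 + X)*(5 + X)
H(Q, c) = -5 (H(Q, c) = -5 + 0 = -5)
I(a, u) = -5 (I(a, u) = -7 + 2 = -5)
w(G) = -75 (w(G) = (5*3)*(-5) = 15*(-5) = -75)
w(I(6, 1))*49 = -75*49 = -3675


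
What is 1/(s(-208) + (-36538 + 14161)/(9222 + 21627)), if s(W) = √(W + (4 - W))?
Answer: 10283/13107 ≈ 0.78454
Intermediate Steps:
s(W) = 2 (s(W) = √4 = 2)
1/(s(-208) + (-36538 + 14161)/(9222 + 21627)) = 1/(2 + (-36538 + 14161)/(9222 + 21627)) = 1/(2 - 22377/30849) = 1/(2 - 22377*1/30849) = 1/(2 - 7459/10283) = 1/(13107/10283) = 10283/13107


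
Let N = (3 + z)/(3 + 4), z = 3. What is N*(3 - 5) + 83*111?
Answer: 64479/7 ≈ 9211.3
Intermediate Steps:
N = 6/7 (N = (3 + 3)/(3 + 4) = 6/7 ≈ 0.85714)
N*(3 - 5) + 83*111 = 6*(3 - 5)/7 + 83*111 = (6/7)*(-2) + 9213 = -12/7 + 9213 = 64479/7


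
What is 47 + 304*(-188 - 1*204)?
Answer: -119121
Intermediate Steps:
47 + 304*(-188 - 1*204) = 47 + 304*(-188 - 204) = 47 + 304*(-392) = 47 - 119168 = -119121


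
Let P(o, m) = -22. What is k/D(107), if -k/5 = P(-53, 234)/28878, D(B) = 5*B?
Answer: 11/1544973 ≈ 7.1199e-6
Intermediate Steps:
k = 55/14439 (k = -(-110)/28878 = -5*(-11/14439) = 55/14439 ≈ 0.0038091)
k/D(107) = 55/(14439*((5*107))) = (55/14439)/535 = (55/14439)*(1/535) = 11/1544973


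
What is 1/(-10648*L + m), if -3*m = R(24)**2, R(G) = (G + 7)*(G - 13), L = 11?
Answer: -3/467665 ≈ -6.4148e-6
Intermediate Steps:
R(G) = (-13 + G)*(7 + G) (R(G) = (7 + G)*(-13 + G) = (-13 + G)*(7 + G))
m = -116281/3 (m = -(-91 + 24**2 - 6*24)**2/3 = -(-91 + 576 - 144)**2/3 = -1/3*341**2 = -1/3*116281 = -116281/3 ≈ -38760.)
1/(-10648*L + m) = 1/(-10648*11 - 116281/3) = 1/(-117128 - 116281/3) = 1/(-467665/3) = -3/467665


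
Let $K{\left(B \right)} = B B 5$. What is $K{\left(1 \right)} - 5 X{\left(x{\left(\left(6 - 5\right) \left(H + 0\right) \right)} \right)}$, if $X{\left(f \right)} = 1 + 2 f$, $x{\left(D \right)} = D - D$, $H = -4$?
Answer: $0$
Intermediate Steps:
$K{\left(B \right)} = 5 B^{2}$ ($K{\left(B \right)} = B^{2} \cdot 5 = 5 B^{2}$)
$x{\left(D \right)} = 0$
$K{\left(1 \right)} - 5 X{\left(x{\left(\left(6 - 5\right) \left(H + 0\right) \right)} \right)} = 5 \cdot 1^{2} - 5 \left(1 + 2 \cdot 0\right) = 5 \cdot 1 - 5 \left(1 + 0\right) = 5 - 5 = 0$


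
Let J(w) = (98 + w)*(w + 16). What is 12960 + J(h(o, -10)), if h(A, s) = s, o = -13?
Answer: 13488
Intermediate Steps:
J(w) = (16 + w)*(98 + w) (J(w) = (98 + w)*(16 + w) = (16 + w)*(98 + w))
12960 + J(h(o, -10)) = 12960 + (1568 + (-10)**2 + 114*(-10)) = 12960 + (1568 + 100 - 1140) = 12960 + 528 = 13488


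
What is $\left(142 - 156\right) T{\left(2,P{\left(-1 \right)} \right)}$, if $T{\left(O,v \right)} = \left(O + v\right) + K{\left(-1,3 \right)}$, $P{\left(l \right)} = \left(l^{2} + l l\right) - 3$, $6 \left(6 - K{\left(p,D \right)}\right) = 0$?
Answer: $-98$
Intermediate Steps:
$K{\left(p,D \right)} = 6$ ($K{\left(p,D \right)} = 6 - 0 = 6 + 0 = 6$)
$P{\left(l \right)} = -3 + 2 l^{2}$ ($P{\left(l \right)} = \left(l^{2} + l^{2}\right) - 3 = 2 l^{2} - 3 = -3 + 2 l^{2}$)
$T{\left(O,v \right)} = 6 + O + v$ ($T{\left(O,v \right)} = \left(O + v\right) + 6 = 6 + O + v$)
$\left(142 - 156\right) T{\left(2,P{\left(-1 \right)} \right)} = \left(142 - 156\right) \left(6 + 2 - \left(3 - 2 \left(-1\right)^{2}\right)\right) = - 14 \left(6 + 2 + \left(-3 + 2 \cdot 1\right)\right) = - 14 \left(6 + 2 + \left(-3 + 2\right)\right) = - 14 \left(6 + 2 - 1\right) = \left(-14\right) 7 = -98$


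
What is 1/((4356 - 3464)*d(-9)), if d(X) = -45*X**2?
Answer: -1/3251340 ≈ -3.0757e-7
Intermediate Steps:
1/((4356 - 3464)*d(-9)) = 1/((4356 - 3464)*((-45*(-9)**2))) = 1/(892*((-45*81))) = (1/892)/(-3645) = (1/892)*(-1/3645) = -1/3251340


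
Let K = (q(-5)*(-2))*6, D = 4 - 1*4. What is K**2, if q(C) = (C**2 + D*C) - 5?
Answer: 57600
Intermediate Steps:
D = 0 (D = 4 - 4 = 0)
q(C) = -5 + C**2 (q(C) = (C**2 + 0*C) - 5 = (C**2 + 0) - 5 = C**2 - 5 = -5 + C**2)
K = -240 (K = ((-5 + (-5)**2)*(-2))*6 = ((-5 + 25)*(-2))*6 = (20*(-2))*6 = -40*6 = -240)
K**2 = (-240)**2 = 57600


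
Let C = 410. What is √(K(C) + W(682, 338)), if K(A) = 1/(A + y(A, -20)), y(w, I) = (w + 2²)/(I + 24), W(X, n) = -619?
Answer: I*√652875197/1027 ≈ 24.88*I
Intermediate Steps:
y(w, I) = (4 + w)/(24 + I) (y(w, I) = (w + 4)/(24 + I) = (4 + w)/(24 + I))
K(A) = 1/(1 + 5*A/4) (K(A) = 1/(A + (4 + A)/(24 - 20)) = 1/(A + (4 + A)/4) = 1/(A + (1 + A/4)) = 1/(1 + 5*A/4))
√(K(C) + W(682, 338)) = √(4/(4 + 5*410) - 619) = √(4/(4 + 2050) - 619) = √(4/2054 - 619) = √(4*(1/2054) - 619) = √(2/1027 - 619) = √(-635711/1027) = I*√652875197/1027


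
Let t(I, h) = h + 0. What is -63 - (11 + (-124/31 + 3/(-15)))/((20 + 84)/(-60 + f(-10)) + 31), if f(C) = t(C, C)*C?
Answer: -5309/84 ≈ -63.202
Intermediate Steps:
t(I, h) = h
f(C) = C**2 (f(C) = C*C = C**2)
-63 - (11 + (-124/31 + 3/(-15)))/((20 + 84)/(-60 + f(-10)) + 31) = -63 - (11 + (-124/31 + 3/(-15)))/((20 + 84)/(-60 + (-10)**2) + 31) = -63 - (11 + (-124*1/31 + 3*(-1/15)))/(104/(-60 + 100) + 31) = -63 - (11 + (-4 - 1/5))/(104/40 + 31) = -63 - (11 - 21/5)/(104*(1/40) + 31) = -63 - 34/(5*(13/5 + 31)) = -63 - 34/(5*168/5) = -63 - 34*5/(5*168) = -63 - 1*17/84 = -63 - 17/84 = -5309/84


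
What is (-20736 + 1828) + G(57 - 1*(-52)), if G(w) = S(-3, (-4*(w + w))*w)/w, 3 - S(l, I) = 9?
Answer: -2060978/109 ≈ -18908.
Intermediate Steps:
S(l, I) = -6 (S(l, I) = 3 - 1*9 = 3 - 9 = -6)
G(w) = -6/w
(-20736 + 1828) + G(57 - 1*(-52)) = (-20736 + 1828) - 6/(57 - 1*(-52)) = -18908 - 6/(57 + 52) = -18908 - 6/109 = -2060978/109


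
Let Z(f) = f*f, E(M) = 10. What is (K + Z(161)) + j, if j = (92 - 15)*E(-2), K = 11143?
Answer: 37834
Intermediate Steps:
Z(f) = f**2
j = 770 (j = (92 - 15)*10 = 77*10 = 770)
(K + Z(161)) + j = (11143 + 161**2) + 770 = (11143 + 25921) + 770 = 37064 + 770 = 37834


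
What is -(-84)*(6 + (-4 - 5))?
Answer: -252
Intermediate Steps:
-(-84)*(6 + (-4 - 5)) = -(-84)*(6 - 9) = -(-84)*(-3) = -14*18 = -252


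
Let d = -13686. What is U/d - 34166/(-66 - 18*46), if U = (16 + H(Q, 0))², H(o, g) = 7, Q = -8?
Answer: 25951275/679738 ≈ 38.178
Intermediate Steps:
U = 529 (U = (16 + 7)² = 23² = 529)
U/d - 34166/(-66 - 18*46) = 529/(-13686) - 34166/(-66 - 18*46) = 529*(-1/13686) - 34166/(-66 - 828) = -529/13686 - 34166/(-894) = -529/13686 - 34166*(-1/894) = -529/13686 + 17083/447 = 25951275/679738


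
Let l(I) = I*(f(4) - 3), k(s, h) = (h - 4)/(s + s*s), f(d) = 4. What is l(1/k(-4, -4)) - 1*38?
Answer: -79/2 ≈ -39.500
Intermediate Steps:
k(s, h) = (-4 + h)/(s + s²)
l(I) = I (l(I) = I*(4 - 3) = I*1 = I)
l(1/k(-4, -4)) - 1*38 = 1/((-4 - 4)/((-4)*(1 - 4))) - 1*38 = 1/(-¼*(-8)/(-3)) - 38 = 1/(-¼*(-⅓)*(-8)) - 38 = 1/(-⅔) - 38 = -3/2 - 38 = -79/2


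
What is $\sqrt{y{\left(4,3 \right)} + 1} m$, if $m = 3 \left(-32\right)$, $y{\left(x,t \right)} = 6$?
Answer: $- 96 \sqrt{7} \approx -253.99$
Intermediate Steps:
$m = -96$
$\sqrt{y{\left(4,3 \right)} + 1} m = \sqrt{6 + 1} \left(-96\right) = \sqrt{7} \left(-96\right) = - 96 \sqrt{7}$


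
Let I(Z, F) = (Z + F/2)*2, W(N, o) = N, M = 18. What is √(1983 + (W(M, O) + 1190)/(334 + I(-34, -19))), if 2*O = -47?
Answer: √121279223/247 ≈ 44.586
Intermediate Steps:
O = -47/2 (O = (½)*(-47) = -47/2 ≈ -23.500)
I(Z, F) = F + 2*Z (I(Z, F) = (Z + F*(½))*2 = (Z + F/2)*2 = F + 2*Z)
√(1983 + (W(M, O) + 1190)/(334 + I(-34, -19))) = √(1983 + (18 + 1190)/(334 + (-19 + 2*(-34)))) = √(1983 + 1208/(334 + (-19 - 68))) = √(1983 + 1208/(334 - 87)) = √(1983 + 1208/247) = √(491009/247) = √121279223/247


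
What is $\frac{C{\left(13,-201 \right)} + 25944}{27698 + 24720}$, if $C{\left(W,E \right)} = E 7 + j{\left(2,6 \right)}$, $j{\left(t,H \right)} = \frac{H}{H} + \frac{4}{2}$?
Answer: $\frac{12270}{26209} \approx 0.46816$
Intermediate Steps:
$j{\left(t,H \right)} = 3$ ($j{\left(t,H \right)} = 1 + 4 \cdot \frac{1}{2} = 1 + 2 = 3$)
$C{\left(W,E \right)} = 3 + 7 E$ ($C{\left(W,E \right)} = E 7 + 3 = 7 E + 3 = 3 + 7 E$)
$\frac{C{\left(13,-201 \right)} + 25944}{27698 + 24720} = \frac{\left(3 + 7 \left(-201\right)\right) + 25944}{27698 + 24720} = \frac{\left(3 - 1407\right) + 25944}{52418} = \left(-1404 + 25944\right) \frac{1}{52418} = 24540 \cdot \frac{1}{52418} = \frac{12270}{26209}$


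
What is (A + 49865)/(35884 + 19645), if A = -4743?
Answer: 45122/55529 ≈ 0.81258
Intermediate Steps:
(A + 49865)/(35884 + 19645) = (-4743 + 49865)/(35884 + 19645) = 45122/55529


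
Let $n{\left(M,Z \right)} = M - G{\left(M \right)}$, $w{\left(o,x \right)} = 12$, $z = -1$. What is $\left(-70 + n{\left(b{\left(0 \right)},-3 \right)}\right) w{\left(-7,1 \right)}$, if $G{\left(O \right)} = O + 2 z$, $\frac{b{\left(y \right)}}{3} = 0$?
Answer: $-816$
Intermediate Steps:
$b{\left(y \right)} = 0$ ($b{\left(y \right)} = 3 \cdot 0 = 0$)
$G{\left(O \right)} = -2 + O$ ($G{\left(O \right)} = O + 2 \left(-1\right) = O - 2 = -2 + O$)
$n{\left(M,Z \right)} = 2$ ($n{\left(M,Z \right)} = M - \left(-2 + M\right) = 2$)
$\left(-70 + n{\left(b{\left(0 \right)},-3 \right)}\right) w{\left(-7,1 \right)} = \left(-70 + 2\right) 12 = \left(-68\right) 12 = -816$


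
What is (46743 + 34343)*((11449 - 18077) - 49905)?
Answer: -4584034838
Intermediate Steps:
(46743 + 34343)*((11449 - 18077) - 49905) = 81086*(-6628 - 49905) = 81086*(-56533) = -4584034838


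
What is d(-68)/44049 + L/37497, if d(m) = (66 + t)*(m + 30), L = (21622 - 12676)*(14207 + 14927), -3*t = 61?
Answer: 11480547551642/1651705353 ≈ 6950.7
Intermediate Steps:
t = -61/3 (t = -1/3*61 = -61/3 ≈ -20.333)
L = 260632764 (L = 8946*29134 = 260632764)
d(m) = 1370 + 137*m/3 (d(m) = (66 - 61/3)*(m + 30) = 137*(30 + m)/3 = 1370 + 137*m/3)
d(-68)/44049 + L/37497 = (1370 + (137/3)*(-68))/44049 + 260632764/37497 = (1370 - 9316/3)*(1/44049) + 260632764*(1/37497) = -5206/3*1/44049 + 86877588/12499 = -5206/132147 + 86877588/12499 = 11480547551642/1651705353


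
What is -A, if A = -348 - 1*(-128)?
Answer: 220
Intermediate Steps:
A = -220 (A = -348 + 128 = -220)
-A = -1*(-220) = 220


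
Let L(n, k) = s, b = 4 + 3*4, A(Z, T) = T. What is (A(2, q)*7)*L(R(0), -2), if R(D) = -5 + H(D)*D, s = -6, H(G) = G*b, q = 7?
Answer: -294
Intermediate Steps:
b = 16 (b = 4 + 12 = 16)
H(G) = 16*G (H(G) = G*16 = 16*G)
R(D) = -5 + 16*D² (R(D) = -5 + (16*D)*D = -5 + 16*D²)
L(n, k) = -6
(A(2, q)*7)*L(R(0), -2) = (7*7)*(-6) = 49*(-6) = -294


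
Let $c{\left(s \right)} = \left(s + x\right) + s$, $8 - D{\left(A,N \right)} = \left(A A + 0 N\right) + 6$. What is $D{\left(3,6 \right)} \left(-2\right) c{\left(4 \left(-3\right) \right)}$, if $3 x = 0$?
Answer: $-336$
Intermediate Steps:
$x = 0$ ($x = \frac{1}{3} \cdot 0 = 0$)
$D{\left(A,N \right)} = 2 - A^{2}$ ($D{\left(A,N \right)} = 8 - \left(\left(A A + 0 N\right) + 6\right) = 8 - \left(\left(A^{2} + 0\right) + 6\right) = 8 - \left(A^{2} + 6\right) = 8 - \left(6 + A^{2}\right) = 2 - A^{2}$)
$c{\left(s \right)} = 2 s$ ($c{\left(s \right)} = \left(s + 0\right) + s = s + s = 2 s$)
$D{\left(3,6 \right)} \left(-2\right) c{\left(4 \left(-3\right) \right)} = \left(2 - 3^{2}\right) \left(-2\right) 2 \cdot 4 \left(-3\right) = \left(2 - 9\right) \left(-2\right) 2 \left(-12\right) = \left(2 - 9\right) \left(-2\right) \left(-24\right) = \left(-7\right) \left(-2\right) \left(-24\right) = 14 \left(-24\right) = -336$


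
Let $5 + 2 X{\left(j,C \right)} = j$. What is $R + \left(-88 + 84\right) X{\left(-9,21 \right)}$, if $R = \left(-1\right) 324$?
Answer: $-296$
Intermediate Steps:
$X{\left(j,C \right)} = - \frac{5}{2} + \frac{j}{2}$
$R = -324$
$R + \left(-88 + 84\right) X{\left(-9,21 \right)} = -324 + \left(-88 + 84\right) \left(- \frac{5}{2} + \frac{1}{2} \left(-9\right)\right) = -324 - 4 \left(- \frac{5}{2} - \frac{9}{2}\right) = -324 - -28 = -324 + 28 = -296$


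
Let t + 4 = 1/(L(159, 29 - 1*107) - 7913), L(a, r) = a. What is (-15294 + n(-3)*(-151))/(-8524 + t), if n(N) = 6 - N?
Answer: 129127362/66126113 ≈ 1.9527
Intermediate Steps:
t = -31017/7754 (t = -4 + 1/(159 - 7913) = -4 + 1/(-7754) = -4 - 1/7754 = -31017/7754 ≈ -4.0001)
(-15294 + n(-3)*(-151))/(-8524 + t) = (-15294 + (6 - 1*(-3))*(-151))/(-8524 - 31017/7754) = (-15294 + (6 + 3)*(-151))/(-66126113/7754) = (-15294 + 9*(-151))*(-7754/66126113) = (-15294 - 1359)*(-7754/66126113) = -16653*(-7754/66126113) = 129127362/66126113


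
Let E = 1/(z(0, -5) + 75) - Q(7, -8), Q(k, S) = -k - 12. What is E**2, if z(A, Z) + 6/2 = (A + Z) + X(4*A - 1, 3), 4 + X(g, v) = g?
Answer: 1390041/3844 ≈ 361.61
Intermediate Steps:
X(g, v) = -4 + g
Q(k, S) = -12 - k
z(A, Z) = -8 + Z + 5*A (z(A, Z) = -3 + ((A + Z) + (-4 + (4*A - 1))) = -3 + ((A + Z) + (-4 + (-1 + 4*A))) = -3 + ((A + Z) + (-5 + 4*A)) = -3 + (-5 + Z + 5*A) = -8 + Z + 5*A)
E = 1179/62 (E = 1/((-8 - 5 + 5*0) + 75) - (-12 - 1*7) = 1/((-8 - 5 + 0) + 75) - (-12 - 7) = 1/(-13 + 75) - 1*(-19) = 1/62 + 19 = 1179/62 ≈ 19.016)
E**2 = (1179/62)**2 = 1390041/3844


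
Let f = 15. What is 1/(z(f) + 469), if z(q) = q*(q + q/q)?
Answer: 1/709 ≈ 0.0014104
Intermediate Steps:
z(q) = q*(1 + q) (z(q) = q*(q + 1) = q*(1 + q))
1/(z(f) + 469) = 1/(15*(1 + 15) + 469) = 1/(15*16 + 469) = 1/(240 + 469) = 1/709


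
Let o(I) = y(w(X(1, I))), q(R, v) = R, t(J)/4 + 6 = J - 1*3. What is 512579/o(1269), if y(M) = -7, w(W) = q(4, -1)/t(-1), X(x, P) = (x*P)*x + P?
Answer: -512579/7 ≈ -73226.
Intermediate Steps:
t(J) = -36 + 4*J (t(J) = -24 + 4*(J - 1*3) = -24 + 4*(J - 3) = -24 + 4*(-3 + J) = -24 + (-12 + 4*J) = -36 + 4*J)
X(x, P) = P + P*x² (X(x, P) = (P*x)*x + P = P*x² + P = P + P*x²)
w(W) = -⅒ (w(W) = 4/(-36 + 4*(-1)) = 4/(-36 - 4) = 4/(-40) = 4*(-1/40) = -⅒)
o(I) = -7
512579/o(1269) = 512579/(-7) = 512579*(-⅐) = -512579/7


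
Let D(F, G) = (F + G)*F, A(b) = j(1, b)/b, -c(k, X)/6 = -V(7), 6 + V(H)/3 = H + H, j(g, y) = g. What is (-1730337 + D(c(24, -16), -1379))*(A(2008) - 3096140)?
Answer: 11863230136746063/2008 ≈ 5.9080e+12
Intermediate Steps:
V(H) = -18 + 6*H (V(H) = -18 + 3*(H + H) = -18 + 3*(2*H) = -18 + 6*H)
c(k, X) = 144 (c(k, X) = -(-6)*(-18 + 6*7) = -(-6)*(-18 + 42) = -(-6)*24 = -6*(-24) = 144)
A(b) = 1/b
D(F, G) = F*(F + G)
(-1730337 + D(c(24, -16), -1379))*(A(2008) - 3096140) = (-1730337 + 144*(144 - 1379))*(1/2008 - 3096140) = (-1730337 + 144*(-1235))*(1/2008 - 3096140) = (-1730337 - 177840)*(-6217049119/2008) = -1908177*(-6217049119/2008) = 11863230136746063/2008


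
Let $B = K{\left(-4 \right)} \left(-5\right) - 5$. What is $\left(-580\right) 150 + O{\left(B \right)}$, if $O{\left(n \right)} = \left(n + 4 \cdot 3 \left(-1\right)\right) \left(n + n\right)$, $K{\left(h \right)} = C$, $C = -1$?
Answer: $-87000$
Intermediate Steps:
$K{\left(h \right)} = -1$
$B = 0$ ($B = \left(-1\right) \left(-5\right) - 5 = 5 - 5 = 0$)
$O{\left(n \right)} = 2 n \left(-12 + n\right)$ ($O{\left(n \right)} = \left(n + 12 \left(-1\right)\right) 2 n = \left(n - 12\right) 2 n = \left(-12 + n\right) 2 n = 2 n \left(-12 + n\right)$)
$\left(-580\right) 150 + O{\left(B \right)} = \left(-580\right) 150 + 2 \cdot 0 \left(-12 + 0\right) = -87000 + 2 \cdot 0 \left(-12\right) = -87000 + 0 = -87000$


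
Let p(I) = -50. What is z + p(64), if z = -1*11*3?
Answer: -83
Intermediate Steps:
z = -33 (z = -11*3 = -33)
z + p(64) = -33 - 50 = -83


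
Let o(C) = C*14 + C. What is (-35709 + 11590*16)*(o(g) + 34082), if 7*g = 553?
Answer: 5280563177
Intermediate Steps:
g = 79 (g = (1/7)*553 = 79)
o(C) = 15*C (o(C) = 14*C + C = 15*C)
(-35709 + 11590*16)*(o(g) + 34082) = (-35709 + 11590*16)*(15*79 + 34082) = (-35709 + 185440)*(1185 + 34082) = 149731*35267 = 5280563177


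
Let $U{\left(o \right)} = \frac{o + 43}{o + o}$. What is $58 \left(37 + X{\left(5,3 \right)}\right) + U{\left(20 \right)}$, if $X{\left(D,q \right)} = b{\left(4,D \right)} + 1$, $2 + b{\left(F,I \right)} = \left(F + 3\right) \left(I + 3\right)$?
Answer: $\frac{213503}{40} \approx 5337.6$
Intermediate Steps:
$b{\left(F,I \right)} = -2 + \left(3 + F\right) \left(3 + I\right)$ ($b{\left(F,I \right)} = -2 + \left(F + 3\right) \left(I + 3\right) = -2 + \left(3 + F\right) \left(3 + I\right)$)
$X{\left(D,q \right)} = 20 + 7 D$ ($X{\left(D,q \right)} = \left(7 + 3 \cdot 4 + 3 D + 4 D\right) + 1 = \left(7 + 12 + 3 D + 4 D\right) + 1 = \left(19 + 7 D\right) + 1 = 20 + 7 D$)
$U{\left(o \right)} = \frac{43 + o}{2 o}$
$58 \left(37 + X{\left(5,3 \right)}\right) + U{\left(20 \right)} = 58 \left(37 + \left(20 + 7 \cdot 5\right)\right) + \frac{43 + 20}{2 \cdot 20} = 58 \left(37 + \left(20 + 35\right)\right) + \frac{1}{2} \cdot \frac{1}{20} \cdot 63 = 58 \left(37 + 55\right) + \frac{63}{40} = 58 \cdot 92 + \frac{63}{40} = 5336 + \frac{63}{40} = \frac{213503}{40}$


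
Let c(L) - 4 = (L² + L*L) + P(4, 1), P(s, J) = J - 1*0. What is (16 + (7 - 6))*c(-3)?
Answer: 391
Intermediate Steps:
P(s, J) = J (P(s, J) = J + 0 = J)
c(L) = 5 + 2*L² (c(L) = 4 + ((L² + L*L) + 1) = 4 + ((L² + L²) + 1) = 4 + (2*L² + 1) = 4 + (1 + 2*L²) = 5 + 2*L²)
(16 + (7 - 6))*c(-3) = (16 + (7 - 6))*(5 + 2*(-3)²) = (16 + 1)*(5 + 2*9) = 17*(5 + 18) = 17*23 = 391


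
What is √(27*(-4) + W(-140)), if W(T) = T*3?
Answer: 4*I*√33 ≈ 22.978*I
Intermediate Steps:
W(T) = 3*T
√(27*(-4) + W(-140)) = √(27*(-4) + 3*(-140)) = √(-108 - 420) = √(-528) = 4*I*√33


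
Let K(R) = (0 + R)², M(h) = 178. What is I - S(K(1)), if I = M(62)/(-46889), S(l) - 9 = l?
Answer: -469068/46889 ≈ -10.004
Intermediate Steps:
K(R) = R²
S(l) = 9 + l
I = -178/46889 (I = 178/(-46889) = 178*(-1/46889) = -178/46889 ≈ -0.0037962)
I - S(K(1)) = -178/46889 - (9 + 1²) = -178/46889 - (9 + 1) = -178/46889 - 1*10 = -178/46889 - 10 = -469068/46889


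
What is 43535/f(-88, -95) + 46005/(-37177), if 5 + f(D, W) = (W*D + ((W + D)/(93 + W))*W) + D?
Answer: -3276151645/31637627 ≈ -103.55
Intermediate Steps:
f(D, W) = -5 + D + D*W + W*(D + W)/(93 + W) (f(D, W) = -5 + ((W*D + ((W + D)/(93 + W))*W) + D) = -5 + ((D*W + ((D + W)/(93 + W))*W) + D) = -5 + ((D*W + W*(D + W)/(93 + W)) + D) = -5 + (D + D*W + W*(D + W)/(93 + W)) = -5 + D + D*W + W*(D + W)/(93 + W))
43535/f(-88, -95) + 46005/(-37177) = 43535/(((-465 + (-95)**2 - 5*(-95) + 93*(-88) - 88*(-95)**2 + 95*(-88)*(-95))/(93 - 95))) + 46005/(-37177) = 43535/(((-465 + 9025 + 475 - 8184 - 88*9025 + 794200)/(-2))) + 46005*(-1/37177) = 43535/((-(-465 + 9025 + 475 - 8184 - 794200 + 794200)/2)) - 46005/37177 = 43535/((-1/2*851)) - 46005/37177 = 43535/(-851/2) - 46005/37177 = 43535*(-2/851) - 46005/37177 = -87070/851 - 46005/37177 = -3276151645/31637627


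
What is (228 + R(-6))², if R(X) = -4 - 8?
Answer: 46656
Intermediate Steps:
R(X) = -12
(228 + R(-6))² = (228 - 12)² = 216² = 46656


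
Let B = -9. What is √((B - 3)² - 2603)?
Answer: I*√2459 ≈ 49.588*I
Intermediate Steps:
√((B - 3)² - 2603) = √((-9 - 3)² - 2603) = √((-12)² - 2603) = √(144 - 2603) = √(-2459) = I*√2459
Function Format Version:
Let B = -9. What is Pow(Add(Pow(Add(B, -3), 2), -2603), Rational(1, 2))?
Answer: Mul(I, Pow(2459, Rational(1, 2))) ≈ Mul(49.588, I)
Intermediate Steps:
Pow(Add(Pow(Add(B, -3), 2), -2603), Rational(1, 2)) = Pow(Add(Pow(Add(-9, -3), 2), -2603), Rational(1, 2)) = Pow(Add(Pow(-12, 2), -2603), Rational(1, 2)) = Pow(Add(144, -2603), Rational(1, 2)) = Pow(-2459, Rational(1, 2)) = Mul(I, Pow(2459, Rational(1, 2)))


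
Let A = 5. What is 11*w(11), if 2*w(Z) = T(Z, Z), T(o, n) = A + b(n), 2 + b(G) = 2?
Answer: 55/2 ≈ 27.500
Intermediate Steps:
b(G) = 0 (b(G) = -2 + 2 = 0)
T(o, n) = 5 (T(o, n) = 5 + 0 = 5)
w(Z) = 5/2 (w(Z) = (½)*5 = 5/2)
11*w(11) = 11*(5/2) = 55/2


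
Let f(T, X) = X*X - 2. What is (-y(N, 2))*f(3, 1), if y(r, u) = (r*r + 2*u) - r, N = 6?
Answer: 34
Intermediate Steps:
y(r, u) = r² - r + 2*u (y(r, u) = (r² + 2*u) - r = r² - r + 2*u)
f(T, X) = -2 + X² (f(T, X) = X² - 2 = -2 + X²)
(-y(N, 2))*f(3, 1) = (-(6² - 1*6 + 2*2))*(-2 + 1²) = (-(36 - 6 + 4))*(-2 + 1) = -1*34*(-1) = -34*(-1) = 34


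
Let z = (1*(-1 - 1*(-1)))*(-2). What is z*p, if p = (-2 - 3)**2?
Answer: 0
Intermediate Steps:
p = 25 (p = (-5)**2 = 25)
z = 0 (z = (1*(-1 + 1))*(-2) = (1*0)*(-2) = 0*(-2) = 0)
z*p = 0*25 = 0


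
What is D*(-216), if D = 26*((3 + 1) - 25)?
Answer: 117936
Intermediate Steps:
D = -546 (D = 26*(4 - 25) = 26*(-21) = -546)
D*(-216) = -546*(-216) = 117936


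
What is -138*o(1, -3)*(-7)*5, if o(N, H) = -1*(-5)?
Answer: 24150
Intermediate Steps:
o(N, H) = 5
-138*o(1, -3)*(-7)*5 = -138*5*(-7)*5 = -(-4830)*5 = -138*(-175) = 24150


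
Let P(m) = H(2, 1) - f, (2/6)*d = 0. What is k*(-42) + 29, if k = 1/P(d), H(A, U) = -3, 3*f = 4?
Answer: 503/13 ≈ 38.692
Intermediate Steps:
f = 4/3 (f = (⅓)*4 = 4/3 ≈ 1.3333)
d = 0 (d = 3*0 = 0)
P(m) = -13/3 (P(m) = -3 - 1*4/3 = -3 - 4/3 = -13/3)
k = -3/13 (k = 1/(-13/3) = -3/13 ≈ -0.23077)
k*(-42) + 29 = -3/13*(-42) + 29 = 126/13 + 29 = 503/13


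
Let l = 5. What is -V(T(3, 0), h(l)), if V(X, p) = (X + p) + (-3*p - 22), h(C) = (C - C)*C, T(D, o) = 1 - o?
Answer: 21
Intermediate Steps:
h(C) = 0 (h(C) = 0*C = 0)
V(X, p) = -22 + X - 2*p (V(X, p) = (X + p) + (-22 - 3*p) = -22 + X - 2*p)
-V(T(3, 0), h(l)) = -(-22 + (1 - 1*0) - 2*0) = -(-22 + (1 + 0) + 0) = -(-22 + 1 + 0) = -1*(-21) = 21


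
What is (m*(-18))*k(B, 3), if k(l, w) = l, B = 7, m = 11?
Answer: -1386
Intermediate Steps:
(m*(-18))*k(B, 3) = (11*(-18))*7 = -198*7 = -1386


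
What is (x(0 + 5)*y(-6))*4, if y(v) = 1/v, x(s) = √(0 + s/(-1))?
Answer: -2*I*√5/3 ≈ -1.4907*I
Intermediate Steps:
x(s) = √(-s) (x(s) = √(0 + s*(-1)) = √(0 - s) = √(-s))
(x(0 + 5)*y(-6))*4 = (√(-(0 + 5))/(-6))*4 = (√(-1*5)*(-⅙))*4 = (√(-5)*(-⅙))*4 = ((I*√5)*(-⅙))*4 = -I*√5/6*4 = -2*I*√5/3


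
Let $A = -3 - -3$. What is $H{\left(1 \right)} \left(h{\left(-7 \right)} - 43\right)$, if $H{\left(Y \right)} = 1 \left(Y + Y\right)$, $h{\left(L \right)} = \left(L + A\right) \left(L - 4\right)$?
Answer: $68$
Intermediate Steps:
$A = 0$ ($A = -3 + 3 = 0$)
$h{\left(L \right)} = L \left(-4 + L\right)$ ($h{\left(L \right)} = \left(L + 0\right) \left(L - 4\right) = L \left(-4 + L\right)$)
$H{\left(Y \right)} = 2 Y$ ($H{\left(Y \right)} = 1 \cdot 2 Y = 2 Y$)
$H{\left(1 \right)} \left(h{\left(-7 \right)} - 43\right) = 2 \cdot 1 \left(- 7 \left(-4 - 7\right) - 43\right) = 2 \left(\left(-7\right) \left(-11\right) - 43\right) = 2 \left(77 - 43\right) = 2 \cdot 34 = 68$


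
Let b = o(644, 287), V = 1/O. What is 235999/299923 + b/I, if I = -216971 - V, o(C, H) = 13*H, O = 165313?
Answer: 28849668074261/37483192443996 ≈ 0.76967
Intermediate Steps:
V = 1/165313 ≈ 6.0491e-6
I = -35868126924/165313 (I = -216971 - 1*1/165313 = -216971 - 1/165313 = -35868126924/165313 ≈ -2.1697e+5)
b = 3731 (b = 13*287 = 3731)
235999/299923 + b/I = 235999/299923 + 3731/(-35868126924/165313) = 235999*(1/299923) + 3731*(-165313/35868126924) = 235999/299923 - 2149069/124976052 = 28849668074261/37483192443996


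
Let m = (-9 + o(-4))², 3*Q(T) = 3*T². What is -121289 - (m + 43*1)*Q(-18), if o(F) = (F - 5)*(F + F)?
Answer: -1421177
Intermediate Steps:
o(F) = 2*F*(-5 + F) (o(F) = (-5 + F)*(2*F) = 2*F*(-5 + F))
Q(T) = T² (Q(T) = (3*T²)/3 = T²)
m = 3969 (m = (-9 + 2*(-4)*(-5 - 4))² = (-9 + 2*(-4)*(-9))² = (-9 + 72)² = 63² = 3969)
-121289 - (m + 43*1)*Q(-18) = -121289 - (3969 + 43*1)*(-18)² = -121289 - (3969 + 43)*324 = -121289 - 4012*324 = -121289 - 1*1299888 = -121289 - 1299888 = -1421177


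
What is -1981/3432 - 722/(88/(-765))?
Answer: 21538889/3432 ≈ 6275.9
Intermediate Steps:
-1981/3432 - 722/(88/(-765)) = -1981*1/3432 - 722/(88*(-1/765)) = -1981/3432 - 722/(-88/765) = -1981/3432 - 722*(-765/88) = -1981/3432 + 276165/44 = 21538889/3432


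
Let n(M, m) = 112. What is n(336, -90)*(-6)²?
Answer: 4032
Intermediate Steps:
n(336, -90)*(-6)² = 112*(-6)² = 112*36 = 4032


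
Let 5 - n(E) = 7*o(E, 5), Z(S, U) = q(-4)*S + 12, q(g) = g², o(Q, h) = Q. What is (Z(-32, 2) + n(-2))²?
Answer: 231361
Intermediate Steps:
Z(S, U) = 12 + 16*S (Z(S, U) = (-4)²*S + 12 = 16*S + 12 = 12 + 16*S)
n(E) = 5 - 7*E
(Z(-32, 2) + n(-2))² = ((12 + 16*(-32)) + (5 - 7*(-2)))² = ((12 - 512) + (5 + 14))² = (-500 + 19)² = (-481)² = 231361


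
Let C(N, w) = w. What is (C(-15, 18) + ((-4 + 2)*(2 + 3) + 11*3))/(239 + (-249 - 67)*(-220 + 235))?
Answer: -41/4501 ≈ -0.0091091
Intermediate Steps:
(C(-15, 18) + ((-4 + 2)*(2 + 3) + 11*3))/(239 + (-249 - 67)*(-220 + 235)) = (18 + ((-4 + 2)*(2 + 3) + 11*3))/(239 + (-249 - 67)*(-220 + 235)) = (18 + (-2*5 + 33))/(239 - 316*15) = (18 + (-10 + 33))/(239 - 4740) = (18 + 23)/(-4501) = 41*(-1/4501) = -41/4501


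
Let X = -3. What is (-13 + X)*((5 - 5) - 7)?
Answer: 112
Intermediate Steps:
(-13 + X)*((5 - 5) - 7) = (-13 - 3)*((5 - 5) - 7) = -16*(0 - 7) = -16*(-7) = 112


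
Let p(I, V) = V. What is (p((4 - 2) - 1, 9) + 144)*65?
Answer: 9945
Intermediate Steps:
(p((4 - 2) - 1, 9) + 144)*65 = (9 + 144)*65 = 153*65 = 9945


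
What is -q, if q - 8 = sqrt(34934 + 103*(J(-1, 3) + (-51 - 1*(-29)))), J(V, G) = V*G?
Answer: -8 - sqrt(32359) ≈ -187.89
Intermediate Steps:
J(V, G) = G*V
q = 8 + sqrt(32359) (q = 8 + sqrt(34934 + 103*(3*(-1) + (-51 - 1*(-29)))) = 8 + sqrt(34934 + 103*(-3 + (-51 + 29))) = 8 + sqrt(34934 + 103*(-3 - 22)) = 8 + sqrt(34934 + 103*(-25)) = 8 + sqrt(34934 - 2575) = 8 + sqrt(32359) ≈ 187.89)
-q = -(8 + sqrt(32359)) = -8 - sqrt(32359)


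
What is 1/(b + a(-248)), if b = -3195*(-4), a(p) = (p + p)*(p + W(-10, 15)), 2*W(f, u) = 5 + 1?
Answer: 1/134300 ≈ 7.4460e-6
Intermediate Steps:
W(f, u) = 3 (W(f, u) = (5 + 1)/2 = (½)*6 = 3)
a(p) = 2*p*(3 + p) (a(p) = (p + p)*(p + 3) = (2*p)*(3 + p) = 2*p*(3 + p))
b = 12780
1/(b + a(-248)) = 1/(12780 + 2*(-248)*(3 - 248)) = 1/(12780 + 2*(-248)*(-245)) = 1/(12780 + 121520) = 1/134300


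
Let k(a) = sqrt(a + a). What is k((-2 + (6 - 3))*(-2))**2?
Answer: -4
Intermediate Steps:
k(a) = sqrt(2)*sqrt(a) (k(a) = sqrt(2*a) = sqrt(2)*sqrt(a))
k((-2 + (6 - 3))*(-2))**2 = (sqrt(2)*sqrt((-2 + (6 - 3))*(-2)))**2 = (sqrt(2)*sqrt((-2 + 3)*(-2)))**2 = (sqrt(2)*sqrt(1*(-2)))**2 = (sqrt(2)*sqrt(-2))**2 = (sqrt(2)*(I*sqrt(2)))**2 = (2*I)**2 = -4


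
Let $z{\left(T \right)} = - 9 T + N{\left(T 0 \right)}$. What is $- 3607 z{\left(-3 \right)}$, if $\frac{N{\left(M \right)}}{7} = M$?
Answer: $-97389$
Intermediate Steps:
$N{\left(M \right)} = 7 M$
$z{\left(T \right)} = - 9 T$ ($z{\left(T \right)} = - 9 T + 7 T 0 = - 9 T + 7 \cdot 0 = - 9 T + 0 = - 9 T$)
$- 3607 z{\left(-3 \right)} = - 3607 \left(\left(-9\right) \left(-3\right)\right) = \left(-3607\right) 27 = -97389$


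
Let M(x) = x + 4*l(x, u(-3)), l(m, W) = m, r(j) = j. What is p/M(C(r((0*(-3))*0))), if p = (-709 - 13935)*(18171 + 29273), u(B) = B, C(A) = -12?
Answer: 173692484/15 ≈ 1.1580e+7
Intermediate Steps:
p = -694769936 (p = -14644*47444 = -694769936)
M(x) = 5*x (M(x) = x + 4*x = 5*x)
p/M(C(r((0*(-3))*0))) = -694769936/(5*(-12)) = -694769936/(-60) = -694769936*(-1/60) = 173692484/15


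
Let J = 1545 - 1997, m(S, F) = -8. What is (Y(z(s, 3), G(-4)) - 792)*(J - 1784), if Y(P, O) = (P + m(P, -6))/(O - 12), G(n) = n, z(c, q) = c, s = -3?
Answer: 7077499/4 ≈ 1.7694e+6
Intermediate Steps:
Y(P, O) = (-8 + P)/(-12 + O) (Y(P, O) = (P - 8)/(O - 12) = (-8 + P)/(-12 + O))
J = -452
(Y(z(s, 3), G(-4)) - 792)*(J - 1784) = ((-8 - 3)/(-12 - 4) - 792)*(-452 - 1784) = (-11/(-16) - 792)*(-2236) = (-1/16*(-11) - 792)*(-2236) = (11/16 - 792)*(-2236) = -12661/16*(-2236) = 7077499/4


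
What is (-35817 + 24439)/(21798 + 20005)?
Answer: -11378/41803 ≈ -0.27218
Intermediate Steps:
(-35817 + 24439)/(21798 + 20005) = -11378/41803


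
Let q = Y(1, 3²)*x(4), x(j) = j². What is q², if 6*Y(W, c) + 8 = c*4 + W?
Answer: 53824/9 ≈ 5980.4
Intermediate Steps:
Y(W, c) = -4/3 + W/6 + 2*c/3 (Y(W, c) = -4/3 + (c*4 + W)/6 = -4/3 + (4*c + W)/6 = -4/3 + (W + 4*c)/6 = -4/3 + (W/6 + 2*c/3) = -4/3 + W/6 + 2*c/3)
q = 232/3 (q = (-4/3 + (⅙)*1 + (⅔)*3²)*4² = (-4/3 + ⅙ + (⅔)*9)*16 = (-4/3 + ⅙ + 6)*16 = (29/6)*16 = 232/3 ≈ 77.333)
q² = (232/3)² = 53824/9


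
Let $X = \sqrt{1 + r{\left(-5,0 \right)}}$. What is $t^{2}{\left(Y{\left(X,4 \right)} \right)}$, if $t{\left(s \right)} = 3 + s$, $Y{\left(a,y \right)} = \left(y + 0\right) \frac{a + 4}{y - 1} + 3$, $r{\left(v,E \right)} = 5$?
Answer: $\frac{1252}{9} + \frac{272 \sqrt{6}}{9} \approx 213.14$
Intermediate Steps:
$X = \sqrt{6}$ ($X = \sqrt{1 + 5} = \sqrt{6} \approx 2.4495$)
$Y{\left(a,y \right)} = 3 + \frac{y \left(4 + a\right)}{-1 + y}$ ($Y{\left(a,y \right)} = y \frac{4 + a}{-1 + y} + 3 = \frac{y \left(4 + a\right)}{-1 + y} + 3 = 3 + \frac{y \left(4 + a\right)}{-1 + y}$)
$t^{2}{\left(Y{\left(X,4 \right)} \right)} = \left(3 + \frac{-3 + 7 \cdot 4 + \sqrt{6} \cdot 4}{-1 + 4}\right)^{2} = \left(3 + \frac{-3 + 28 + 4 \sqrt{6}}{3}\right)^{2} = \left(3 + \frac{25 + 4 \sqrt{6}}{3}\right)^{2} = \left(3 + \left(\frac{25}{3} + \frac{4 \sqrt{6}}{3}\right)\right)^{2} = \left(\frac{34}{3} + \frac{4 \sqrt{6}}{3}\right)^{2}$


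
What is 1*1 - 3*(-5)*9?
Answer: 136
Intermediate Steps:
1*1 - 3*(-5)*9 = 1 + 15*9 = 1 + 135 = 136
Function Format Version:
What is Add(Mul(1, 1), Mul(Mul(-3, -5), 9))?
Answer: 136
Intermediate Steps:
Add(Mul(1, 1), Mul(Mul(-3, -5), 9)) = Add(1, Mul(15, 9)) = Add(1, 135) = 136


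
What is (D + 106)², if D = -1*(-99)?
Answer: 42025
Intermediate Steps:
D = 99
(D + 106)² = (99 + 106)² = 205² = 42025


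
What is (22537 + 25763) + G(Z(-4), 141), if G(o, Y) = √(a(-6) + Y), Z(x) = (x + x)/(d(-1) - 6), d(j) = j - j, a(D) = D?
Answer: 48300 + 3*√15 ≈ 48312.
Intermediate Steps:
d(j) = 0
Z(x) = -x/3 (Z(x) = (x + x)/(0 - 6) = (2*x)/(-6) = (2*x)*(-⅙) = -x/3)
G(o, Y) = √(-6 + Y)
(22537 + 25763) + G(Z(-4), 141) = (22537 + 25763) + √(-6 + 141) = 48300 + √135 = 48300 + 3*√15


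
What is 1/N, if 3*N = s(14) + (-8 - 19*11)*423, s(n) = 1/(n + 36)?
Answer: -150/4589549 ≈ -3.2683e-5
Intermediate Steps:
s(n) = 1/(36 + n)
N = -4589549/150 (N = (1/(36 + 14) + (-8 - 19*11)*423)/3 = (1/50 + (-8 - 209)*423)/3 = (1/50 - 217*423)/3 = (1/50 - 91791)/3 = (⅓)*(-4589549/50) = -4589549/150 ≈ -30597.)
1/N = 1/(-4589549/150) = -150/4589549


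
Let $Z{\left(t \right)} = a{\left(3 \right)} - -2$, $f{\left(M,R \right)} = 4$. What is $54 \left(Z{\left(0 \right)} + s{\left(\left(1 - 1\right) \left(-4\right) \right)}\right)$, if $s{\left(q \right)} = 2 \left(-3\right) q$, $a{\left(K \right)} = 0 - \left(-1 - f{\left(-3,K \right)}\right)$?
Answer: $378$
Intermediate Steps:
$a{\left(K \right)} = 5$ ($a{\left(K \right)} = 0 - \left(-1 - 4\right) = 0 - -5 = 0 + 5 = 5$)
$s{\left(q \right)} = - 6 q$
$Z{\left(t \right)} = 7$ ($Z{\left(t \right)} = 5 - -2 = 5 + 2 = 7$)
$54 \left(Z{\left(0 \right)} + s{\left(\left(1 - 1\right) \left(-4\right) \right)}\right) = 54 \left(7 - 6 \left(1 - 1\right) \left(-4\right)\right) = 54 \left(7 - 6 \cdot 0 \left(-4\right)\right) = 54 \left(7 - 0\right) = 54 \left(7 + 0\right) = 54 \cdot 7 = 378$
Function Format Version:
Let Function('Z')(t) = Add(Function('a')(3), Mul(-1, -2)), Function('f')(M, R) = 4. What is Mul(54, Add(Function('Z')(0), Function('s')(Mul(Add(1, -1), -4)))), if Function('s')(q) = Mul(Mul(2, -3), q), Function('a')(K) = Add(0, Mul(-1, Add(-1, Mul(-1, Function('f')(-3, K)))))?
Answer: 378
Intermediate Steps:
Function('a')(K) = 5 (Function('a')(K) = Add(0, Mul(-1, Add(-1, Mul(-1, 4)))) = Add(0, Mul(-1, Add(-1, -4))) = Add(0, Mul(-1, -5)) = Add(0, 5) = 5)
Function('s')(q) = Mul(-6, q)
Function('Z')(t) = 7 (Function('Z')(t) = Add(5, Mul(-1, -2)) = Add(5, 2) = 7)
Mul(54, Add(Function('Z')(0), Function('s')(Mul(Add(1, -1), -4)))) = Mul(54, Add(7, Mul(-6, Mul(Add(1, -1), -4)))) = Mul(54, Add(7, Mul(-6, Mul(0, -4)))) = Mul(54, Add(7, Mul(-6, 0))) = Mul(54, Add(7, 0)) = Mul(54, 7) = 378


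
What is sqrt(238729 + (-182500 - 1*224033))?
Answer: 2*I*sqrt(41951) ≈ 409.64*I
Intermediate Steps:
sqrt(238729 + (-182500 - 1*224033)) = sqrt(238729 + (-182500 - 224033)) = sqrt(238729 - 406533) = sqrt(-167804) = 2*I*sqrt(41951)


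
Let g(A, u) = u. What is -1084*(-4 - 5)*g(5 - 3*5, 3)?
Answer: 29268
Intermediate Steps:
-1084*(-4 - 5)*g(5 - 3*5, 3) = -1084*(-4 - 5)*3 = -(-9756)*3 = -1084*(-27) = 29268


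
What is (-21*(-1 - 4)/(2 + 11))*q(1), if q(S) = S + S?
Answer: 210/13 ≈ 16.154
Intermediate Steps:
q(S) = 2*S
(-21*(-1 - 4)/(2 + 11))*q(1) = (-21*(-1 - 4)/(2 + 11))*(2*1) = -(-105)/13*2 = -21*(-5/13)*2 = (105/13)*2 = 210/13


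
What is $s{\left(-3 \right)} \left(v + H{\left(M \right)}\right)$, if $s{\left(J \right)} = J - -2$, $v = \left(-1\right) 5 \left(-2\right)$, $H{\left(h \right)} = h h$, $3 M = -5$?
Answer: $- \frac{115}{9} \approx -12.778$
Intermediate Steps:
$M = - \frac{5}{3}$ ($M = \frac{1}{3} \left(-5\right) = - \frac{5}{3} \approx -1.6667$)
$H{\left(h \right)} = h^{2}$
$v = 10$ ($v = \left(-5\right) \left(-2\right) = 10$)
$s{\left(J \right)} = 2 + J$ ($s{\left(J \right)} = J + 2 = 2 + J$)
$s{\left(-3 \right)} \left(v + H{\left(M \right)}\right) = \left(2 - 3\right) \left(10 + \left(- \frac{5}{3}\right)^{2}\right) = - (10 + \frac{25}{9}) = \left(-1\right) \frac{115}{9} = - \frac{115}{9}$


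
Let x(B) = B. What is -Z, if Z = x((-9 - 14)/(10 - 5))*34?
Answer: 782/5 ≈ 156.40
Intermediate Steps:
Z = -782/5 (Z = ((-9 - 14)/(10 - 5))*34 = -23/5*34 = -782/5 ≈ -156.40)
-Z = -1*(-782/5) = 782/5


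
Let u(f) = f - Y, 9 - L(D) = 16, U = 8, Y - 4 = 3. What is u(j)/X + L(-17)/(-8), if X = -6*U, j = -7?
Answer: 7/6 ≈ 1.1667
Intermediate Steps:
Y = 7 (Y = 4 + 3 = 7)
L(D) = -7 (L(D) = 9 - 1*16 = 9 - 16 = -7)
X = -48 (X = -6*8 = -48)
u(f) = -7 + f (u(f) = f - 1*7 = f - 7 = -7 + f)
u(j)/X + L(-17)/(-8) = (-7 - 7)/(-48) - 7/(-8) = -14*(-1/48) - 7*(-⅛) = 7/24 + 7/8 = 7/6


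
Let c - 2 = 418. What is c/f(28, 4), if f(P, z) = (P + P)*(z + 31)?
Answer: 3/14 ≈ 0.21429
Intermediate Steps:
f(P, z) = 2*P*(31 + z) (f(P, z) = (2*P)*(31 + z) = 2*P*(31 + z))
c = 420 (c = 2 + 418 = 420)
c/f(28, 4) = 420/((2*28*(31 + 4))) = 420/((2*28*35)) = 420/1960 = 420*(1/1960) = 3/14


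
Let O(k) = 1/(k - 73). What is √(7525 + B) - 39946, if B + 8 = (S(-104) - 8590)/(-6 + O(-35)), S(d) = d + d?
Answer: -39946 + √3782837333/649 ≈ -39851.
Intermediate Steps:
O(k) = 1/(-73 + k)
S(d) = 2*d
B = 944992/649 (B = -8 + (2*(-104) - 8590)/(-6 + 1/(-73 - 35)) = -8 + (-208 - 8590)/(-6 + 1/(-108)) = -8 - 8798/(-6 - 1/108) = -8 - 8798/(-649/108) = -8 - 8798*(-108/649) = -8 + 950184/649 = 944992/649 ≈ 1456.1)
√(7525 + B) - 39946 = √(7525 + 944992/649) - 39946 = √(5828717/649) - 39946 = √3782837333/649 - 39946 = -39946 + √3782837333/649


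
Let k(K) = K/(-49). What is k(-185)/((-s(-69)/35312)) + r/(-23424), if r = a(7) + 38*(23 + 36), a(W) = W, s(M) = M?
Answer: 51004943137/26398848 ≈ 1932.1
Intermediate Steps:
k(K) = -K/49 (k(K) = K*(-1/49) = -K/49)
r = 2249 (r = 7 + 38*(23 + 36) = 7 + 38*59 = 7 + 2242 = 2249)
k(-185)/((-s(-69)/35312)) + r/(-23424) = (-1/49*(-185))/((-1*(-69)/35312)) + 2249/(-23424) = 185/(49*((69*(1/35312)))) + 2249*(-1/23424) = 185/(49*(69/35312)) - 2249/23424 = (185/49)*(35312/69) - 2249/23424 = 6532720/3381 - 2249/23424 = 51004943137/26398848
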